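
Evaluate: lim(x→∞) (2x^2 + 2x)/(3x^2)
This is an ∞/∞ indeterminate form.

Apply L'Hôpital's rule: differentiate numerator and denominator separately.
  f(x) = 2·x^2 + 2·x   ⇒   f'(x) = 4·x + 2
  g(x) = 3·x^2   ⇒   g'(x) = 6·x
  lim(x→∞) f'(x)/g'(x) = lim(x→∞) (4·x + 2)/(6·x)
  = 2/3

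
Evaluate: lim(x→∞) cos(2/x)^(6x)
This is an exponential indeterminate form.

For exponential indeterminate forms, take the natural log:
  Let L = lim(x→∞) cos(2/x)^(6x)
  Then ln(L) = lim(x→∞) [exponent × ln(base)]
  Evaluate using L'Hôpital or standard limits, then exponentiate.
  L = 1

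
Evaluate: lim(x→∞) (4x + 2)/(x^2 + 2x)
This is an ∞/∞ indeterminate form.

Apply L'Hôpital's rule: differentiate numerator and denominator separately.
  f(x) = 4·x + 2   ⇒   f'(x) = 4
  g(x) = x^2 + 2·x   ⇒   g'(x) = 2·x + 2
  lim(x→∞) f'(x)/g'(x) = lim(x→∞) (4)/(2·x + 2)
  = 0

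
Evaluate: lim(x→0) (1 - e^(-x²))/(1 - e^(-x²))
This is a 0/0 indeterminate form.

Apply L'Hôpital's rule: differentiate numerator and denominator separately.
  f(x) = 1 - e^(-x^2)   ⇒   f'(x) = 2·x·e^(-x^2)
  g(x) = 1 - e^(-x^2)   ⇒   g'(x) = 2·x·e^(-x^2)
  lim(x→0) f'(x)/g'(x) = lim(x→0) (2·x·e^(-x^2))/(2·x·e^(-x^2))
  = 1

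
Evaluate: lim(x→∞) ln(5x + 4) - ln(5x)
This is an ∞-∞ indeterminate form.

Combine fractions or rationalize to convert ∞-∞ to 0/0 form:
  lim(x→∞) ln(5x + 4) - ln(5x) = 0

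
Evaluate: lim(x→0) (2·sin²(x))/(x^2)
This is a 0/0 indeterminate form.

Apply L'Hôpital's rule: differentiate numerator and denominator separately.
  f(x) = 2·sin(x)^2   ⇒   f'(x) = 4·sin(x)·cos(x)
  g(x) = x^2   ⇒   g'(x) = 2·x
  lim(x→0) f'(x)/g'(x) = lim(x→0) (4·sin(x)·cos(x))/(2·x)
  = 2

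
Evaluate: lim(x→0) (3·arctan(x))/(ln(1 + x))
This is a 0/0 indeterminate form.

Apply L'Hôpital's rule: differentiate numerator and denominator separately.
  f(x) = 3·atan(x)   ⇒   f'(x) = 3/(x^2 + 1)
  g(x) = ln(x + 1)   ⇒   g'(x) = 1/(x + 1)
  lim(x→0) f'(x)/g'(x) = lim(x→0) (3/(x^2 + 1))/(1/(x + 1))
  = 3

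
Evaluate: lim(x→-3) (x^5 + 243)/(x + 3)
This is a standard limit.

Factor or rationalize the expression:
  lim(x→-3) (x^5 + 243)/(x + 3) = 405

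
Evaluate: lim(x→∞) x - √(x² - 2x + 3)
This is an ∞-∞ indeterminate form.

Combine fractions or rationalize to convert ∞-∞ to 0/0 form:
  lim(x→∞) x - √(x² - 2x + 3) = 1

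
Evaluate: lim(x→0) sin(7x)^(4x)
This is an exponential indeterminate form.

For exponential indeterminate forms, take the natural log:
  Let L = lim(x→0) sin(7x)^(4x)
  Then ln(L) = lim(x→0) [exponent × ln(base)]
  Evaluate using L'Hôpital or standard limits, then exponentiate.
  L = 1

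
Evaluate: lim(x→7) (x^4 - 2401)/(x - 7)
This is a standard limit.

Factor or rationalize the expression:
  lim(x→7) (x^4 - 2401)/(x - 7) = 1372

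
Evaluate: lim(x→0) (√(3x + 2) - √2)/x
This is a standard limit.

Factor or rationalize the expression:
  lim(x→0) (√(3x + 2) - √2)/x = 3·sqrt(2)/4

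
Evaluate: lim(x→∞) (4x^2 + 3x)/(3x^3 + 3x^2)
This is an ∞/∞ indeterminate form.

Apply L'Hôpital's rule: differentiate numerator and denominator separately.
  f(x) = 4·x^2 + 3·x   ⇒   f'(x) = 8·x + 3
  g(x) = 3·x^3 + 3·x^2   ⇒   g'(x) = 9·x^2 + 6·x
  lim(x→∞) f'(x)/g'(x) = lim(x→∞) (8·x + 3)/(9·x^2 + 6·x)
  = 0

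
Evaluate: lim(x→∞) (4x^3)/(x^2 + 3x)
This is an ∞/∞ indeterminate form.

Apply L'Hôpital's rule: differentiate numerator and denominator separately.
  f(x) = 4·x^3   ⇒   f'(x) = 12·x^2
  g(x) = x^2 + 3·x   ⇒   g'(x) = 2·x + 3
  lim(x→∞) f'(x)/g'(x) = lim(x→∞) (12·x^2)/(2·x + 3)
  = ∞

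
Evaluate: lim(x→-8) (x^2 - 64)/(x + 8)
This is a standard limit.

Factor or rationalize the expression:
  lim(x→-8) (x^2 - 64)/(x + 8) = -16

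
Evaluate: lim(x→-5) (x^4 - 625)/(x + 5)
This is a standard limit.

Factor or rationalize the expression:
  lim(x→-5) (x^4 - 625)/(x + 5) = -500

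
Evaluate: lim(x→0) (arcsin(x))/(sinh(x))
This is a 0/0 indeterminate form.

Apply L'Hôpital's rule: differentiate numerator and denominator separately.
  f(x) = asin(x)   ⇒   f'(x) = 1/sqrt(1 - x^2)
  g(x) = sinh(x)   ⇒   g'(x) = cosh(x)
  lim(x→0) f'(x)/g'(x) = lim(x→0) (1/sqrt(1 - x^2))/(cosh(x))
  = 1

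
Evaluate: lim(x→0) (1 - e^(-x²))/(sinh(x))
This is a 0/0 indeterminate form.

Apply L'Hôpital's rule: differentiate numerator and denominator separately.
  f(x) = 1 - e^(-x^2)   ⇒   f'(x) = 2·x·e^(-x^2)
  g(x) = sinh(x)   ⇒   g'(x) = cosh(x)
  lim(x→0) f'(x)/g'(x) = lim(x→0) (2·x·e^(-x^2))/(cosh(x))
  = 0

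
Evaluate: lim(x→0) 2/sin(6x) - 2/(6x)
This is an ∞-∞ indeterminate form.

Combine fractions or rationalize to convert ∞-∞ to 0/0 form:
  lim(x→0) 2/sin(6x) - 2/(6x) = 0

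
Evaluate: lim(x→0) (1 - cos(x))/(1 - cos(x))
This is a 0/0 indeterminate form.

Apply L'Hôpital's rule: differentiate numerator and denominator separately.
  f(x) = 1 - cos(x)   ⇒   f'(x) = sin(x)
  g(x) = 1 - cos(x)   ⇒   g'(x) = sin(x)
  lim(x→0) f'(x)/g'(x) = lim(x→0) (sin(x))/(sin(x))
  = 1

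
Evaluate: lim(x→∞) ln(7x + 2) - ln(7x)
This is an ∞-∞ indeterminate form.

Combine fractions or rationalize to convert ∞-∞ to 0/0 form:
  lim(x→∞) ln(7x + 2) - ln(7x) = 0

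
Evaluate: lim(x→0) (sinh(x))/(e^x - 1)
This is a 0/0 indeterminate form.

Apply L'Hôpital's rule: differentiate numerator and denominator separately.
  f(x) = sinh(x)   ⇒   f'(x) = cosh(x)
  g(x) = e^(x) - 1   ⇒   g'(x) = e^(x)
  lim(x→0) f'(x)/g'(x) = lim(x→0) (cosh(x))/(e^(x))
  = 1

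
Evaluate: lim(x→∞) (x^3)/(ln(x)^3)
This is an ∞/∞ indeterminate form.

Apply L'Hôpital's rule: differentiate numerator and denominator separately.
  f(x) = x^3   ⇒   f'(x) = 3·x^2
  g(x) = ln(x)^3   ⇒   g'(x) = 3·ln(x)^2/x
  lim(x→∞) f'(x)/g'(x) = lim(x→∞) (3·x^2)/(3·ln(x)^2/x)
  = ∞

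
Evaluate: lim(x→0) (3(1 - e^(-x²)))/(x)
This is a 0/0 indeterminate form.

Apply L'Hôpital's rule: differentiate numerator and denominator separately.
  f(x) = 3 - 3·e^(-x^2)   ⇒   f'(x) = 6·x·e^(-x^2)
  g(x) = x   ⇒   g'(x) = 1
  lim(x→0) f'(x)/g'(x) = lim(x→0) (6·x·e^(-x^2))/(1)
  = 0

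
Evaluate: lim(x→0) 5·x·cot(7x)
This is a 0·∞ indeterminate form.

Rewrite 0·∞ as a quotient (0/0 or ∞/∞ form), then apply L'Hôpital's rule:
  lim(x→0) 5·x·cot(7x) = 5/7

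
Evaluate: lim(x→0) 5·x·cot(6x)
This is a 0·∞ indeterminate form.

Rewrite 0·∞ as a quotient (0/0 or ∞/∞ form), then apply L'Hôpital's rule:
  lim(x→0) 5·x·cot(6x) = 5/6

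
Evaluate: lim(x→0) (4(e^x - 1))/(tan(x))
This is a 0/0 indeterminate form.

Apply L'Hôpital's rule: differentiate numerator and denominator separately.
  f(x) = 4·e^(x) - 4   ⇒   f'(x) = 4·e^(x)
  g(x) = tan(x)   ⇒   g'(x) = tan(x)^2 + 1
  lim(x→0) f'(x)/g'(x) = lim(x→0) (4·e^(x))/(tan(x)^2 + 1)
  = 4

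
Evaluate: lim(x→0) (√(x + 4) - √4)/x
This is a standard limit.

Factor or rationalize the expression:
  lim(x→0) (√(x + 4) - √4)/x = 1/4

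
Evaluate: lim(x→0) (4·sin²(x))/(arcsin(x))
This is a 0/0 indeterminate form.

Apply L'Hôpital's rule: differentiate numerator and denominator separately.
  f(x) = 4·sin(x)^2   ⇒   f'(x) = 8·sin(x)·cos(x)
  g(x) = asin(x)   ⇒   g'(x) = 1/sqrt(1 - x^2)
  lim(x→0) f'(x)/g'(x) = lim(x→0) (8·sin(x)·cos(x))/(1/sqrt(1 - x^2))
  = 0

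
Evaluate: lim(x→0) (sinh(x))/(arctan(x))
This is a 0/0 indeterminate form.

Apply L'Hôpital's rule: differentiate numerator and denominator separately.
  f(x) = sinh(x)   ⇒   f'(x) = cosh(x)
  g(x) = atan(x)   ⇒   g'(x) = 1/(x^2 + 1)
  lim(x→0) f'(x)/g'(x) = lim(x→0) (cosh(x))/(1/(x^2 + 1))
  = 1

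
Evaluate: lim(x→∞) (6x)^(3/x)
This is an exponential indeterminate form.

For exponential indeterminate forms, take the natural log:
  Let L = lim(x→∞) (6x)^(3/x)
  Then ln(L) = lim(x→∞) [exponent × ln(base)]
  Evaluate using L'Hôpital or standard limits, then exponentiate.
  L = 1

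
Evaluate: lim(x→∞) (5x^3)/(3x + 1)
This is an ∞/∞ indeterminate form.

Apply L'Hôpital's rule: differentiate numerator and denominator separately.
  f(x) = 5·x^3   ⇒   f'(x) = 15·x^2
  g(x) = 3·x + 1   ⇒   g'(x) = 3
  lim(x→∞) f'(x)/g'(x) = lim(x→∞) (15·x^2)/(3)
  = ∞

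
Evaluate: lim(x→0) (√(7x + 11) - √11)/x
This is a standard limit.

Factor or rationalize the expression:
  lim(x→0) (√(7x + 11) - √11)/x = 7·sqrt(11)/22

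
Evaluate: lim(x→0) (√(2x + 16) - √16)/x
This is a standard limit.

Factor or rationalize the expression:
  lim(x→0) (√(2x + 16) - √16)/x = 1/4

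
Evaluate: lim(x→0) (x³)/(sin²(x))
This is a 0/0 indeterminate form.

Apply L'Hôpital's rule: differentiate numerator and denominator separately.
  f(x) = x^3   ⇒   f'(x) = 3·x^2
  g(x) = sin(x)^2   ⇒   g'(x) = 2·sin(x)·cos(x)
  lim(x→0) f'(x)/g'(x) = lim(x→0) (3·x^2)/(2·sin(x)·cos(x))
  = 0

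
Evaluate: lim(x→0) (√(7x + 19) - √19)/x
This is a standard limit.

Factor or rationalize the expression:
  lim(x→0) (√(7x + 19) - √19)/x = 7·sqrt(19)/38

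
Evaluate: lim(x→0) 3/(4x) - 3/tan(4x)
This is an ∞-∞ indeterminate form.

Combine fractions or rationalize to convert ∞-∞ to 0/0 form:
  lim(x→0) 3/(4x) - 3/tan(4x) = 0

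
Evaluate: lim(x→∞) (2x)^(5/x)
This is an exponential indeterminate form.

For exponential indeterminate forms, take the natural log:
  Let L = lim(x→∞) (2x)^(5/x)
  Then ln(L) = lim(x→∞) [exponent × ln(base)]
  Evaluate using L'Hôpital or standard limits, then exponentiate.
  L = 1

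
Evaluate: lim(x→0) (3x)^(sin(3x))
This is an exponential indeterminate form.

For exponential indeterminate forms, take the natural log:
  Let L = lim(x→0) (3x)^(sin(3x))
  Then ln(L) = lim(x→0) [exponent × ln(base)]
  Evaluate using L'Hôpital or standard limits, then exponentiate.
  L = 1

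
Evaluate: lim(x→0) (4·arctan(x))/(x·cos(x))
This is a 0/0 indeterminate form.

Apply L'Hôpital's rule: differentiate numerator and denominator separately.
  f(x) = 4·atan(x)   ⇒   f'(x) = 4/(x^2 + 1)
  g(x) = x·cos(x)   ⇒   g'(x) = -x·sin(x) + cos(x)
  lim(x→0) f'(x)/g'(x) = lim(x→0) (4/(x^2 + 1))/(-x·sin(x) + cos(x))
  = 4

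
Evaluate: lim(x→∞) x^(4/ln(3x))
This is an exponential indeterminate form.

For exponential indeterminate forms, take the natural log:
  Let L = lim(x→∞) x^(4/ln(3x))
  Then ln(L) = lim(x→∞) [exponent × ln(base)]
  Evaluate using L'Hôpital or standard limits, then exponentiate.
  L = e^(4)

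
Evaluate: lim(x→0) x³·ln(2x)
This is a 0·∞ indeterminate form.

Rewrite 0·∞ as a quotient (0/0 or ∞/∞ form), then apply L'Hôpital's rule:
  lim(x→0) x³·ln(2x) = 0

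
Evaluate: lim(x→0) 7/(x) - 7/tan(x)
This is an ∞-∞ indeterminate form.

Combine fractions or rationalize to convert ∞-∞ to 0/0 form:
  lim(x→0) 7/(x) - 7/tan(x) = 0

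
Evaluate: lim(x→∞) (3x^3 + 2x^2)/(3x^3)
This is an ∞/∞ indeterminate form.

Apply L'Hôpital's rule: differentiate numerator and denominator separately.
  f(x) = 3·x^3 + 2·x^2   ⇒   f'(x) = 9·x^2 + 4·x
  g(x) = 3·x^3   ⇒   g'(x) = 9·x^2
  lim(x→∞) f'(x)/g'(x) = lim(x→∞) (9·x^2 + 4·x)/(9·x^2)
  = 1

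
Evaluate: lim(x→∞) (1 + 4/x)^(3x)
This is an exponential indeterminate form.

For exponential indeterminate forms, take the natural log:
  Let L = lim(x→∞) (1 + 4/x)^(3x)
  Then ln(L) = lim(x→∞) [exponent × ln(base)]
  Evaluate using L'Hôpital or standard limits, then exponentiate.
  L = e^(12)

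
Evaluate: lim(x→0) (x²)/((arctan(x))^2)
This is a 0/0 indeterminate form.

Apply L'Hôpital's rule: differentiate numerator and denominator separately.
  f(x) = x^2   ⇒   f'(x) = 2·x
  g(x) = atan(x)^2   ⇒   g'(x) = 2·atan(x)/(x^2 + 1)
  lim(x→0) f'(x)/g'(x) = lim(x→0) (2·x)/(2·atan(x)/(x^2 + 1))
  = 1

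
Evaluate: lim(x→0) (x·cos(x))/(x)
This is a 0/0 indeterminate form.

Apply L'Hôpital's rule: differentiate numerator and denominator separately.
  f(x) = x·cos(x)   ⇒   f'(x) = -x·sin(x) + cos(x)
  g(x) = x   ⇒   g'(x) = 1
  lim(x→0) f'(x)/g'(x) = lim(x→0) (-x·sin(x) + cos(x))/(1)
  = 1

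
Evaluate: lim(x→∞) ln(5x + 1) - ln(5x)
This is an ∞-∞ indeterminate form.

Combine fractions or rationalize to convert ∞-∞ to 0/0 form:
  lim(x→∞) ln(5x + 1) - ln(5x) = 0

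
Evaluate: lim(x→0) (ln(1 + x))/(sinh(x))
This is a 0/0 indeterminate form.

Apply L'Hôpital's rule: differentiate numerator and denominator separately.
  f(x) = ln(x + 1)   ⇒   f'(x) = 1/(x + 1)
  g(x) = sinh(x)   ⇒   g'(x) = cosh(x)
  lim(x→0) f'(x)/g'(x) = lim(x→0) (1/(x + 1))/(cosh(x))
  = 1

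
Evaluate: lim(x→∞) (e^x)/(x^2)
This is an ∞/∞ indeterminate form.

Apply L'Hôpital's rule: differentiate numerator and denominator separately.
  f(x) = e^(x)   ⇒   f'(x) = e^(x)
  g(x) = x^2   ⇒   g'(x) = 2·x
  lim(x→∞) f'(x)/g'(x) = lim(x→∞) (e^(x))/(2·x)
  = ∞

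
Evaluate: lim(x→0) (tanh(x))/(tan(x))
This is a 0/0 indeterminate form.

Apply L'Hôpital's rule: differentiate numerator and denominator separately.
  f(x) = tanh(x)   ⇒   f'(x) = 1 - tanh(x)^2
  g(x) = tan(x)   ⇒   g'(x) = tan(x)^2 + 1
  lim(x→0) f'(x)/g'(x) = lim(x→0) (1 - tanh(x)^2)/(tan(x)^2 + 1)
  = 1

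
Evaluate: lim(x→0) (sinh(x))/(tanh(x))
This is a 0/0 indeterminate form.

Apply L'Hôpital's rule: differentiate numerator and denominator separately.
  f(x) = sinh(x)   ⇒   f'(x) = cosh(x)
  g(x) = tanh(x)   ⇒   g'(x) = 1 - tanh(x)^2
  lim(x→0) f'(x)/g'(x) = lim(x→0) (cosh(x))/(1 - tanh(x)^2)
  = 1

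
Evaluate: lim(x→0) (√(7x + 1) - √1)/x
This is a standard limit.

Factor or rationalize the expression:
  lim(x→0) (√(7x + 1) - √1)/x = 7/2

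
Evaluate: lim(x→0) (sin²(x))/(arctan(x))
This is a 0/0 indeterminate form.

Apply L'Hôpital's rule: differentiate numerator and denominator separately.
  f(x) = sin(x)^2   ⇒   f'(x) = 2·sin(x)·cos(x)
  g(x) = atan(x)   ⇒   g'(x) = 1/(x^2 + 1)
  lim(x→0) f'(x)/g'(x) = lim(x→0) (2·sin(x)·cos(x))/(1/(x^2 + 1))
  = 0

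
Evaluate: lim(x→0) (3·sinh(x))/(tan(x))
This is a 0/0 indeterminate form.

Apply L'Hôpital's rule: differentiate numerator and denominator separately.
  f(x) = 3·sinh(x)   ⇒   f'(x) = 3·cosh(x)
  g(x) = tan(x)   ⇒   g'(x) = tan(x)^2 + 1
  lim(x→0) f'(x)/g'(x) = lim(x→0) (3·cosh(x))/(tan(x)^2 + 1)
  = 3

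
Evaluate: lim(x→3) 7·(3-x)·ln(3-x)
This is a 0·∞ indeterminate form.

Rewrite 0·∞ as a quotient (0/0 or ∞/∞ form), then apply L'Hôpital's rule:
  lim(x→3) 7·(3-x)·ln(3-x) = 0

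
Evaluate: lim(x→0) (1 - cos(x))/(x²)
This is a 0/0 indeterminate form.

Apply L'Hôpital's rule: differentiate numerator and denominator separately.
  f(x) = 1 - cos(x)   ⇒   f'(x) = sin(x)
  g(x) = x^2   ⇒   g'(x) = 2·x
  lim(x→0) f'(x)/g'(x) = lim(x→0) (sin(x))/(2·x)
  = 1/2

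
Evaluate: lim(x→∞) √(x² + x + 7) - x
This is an ∞-∞ indeterminate form.

Combine fractions or rationalize to convert ∞-∞ to 0/0 form:
  lim(x→∞) √(x² + x + 7) - x = 1/2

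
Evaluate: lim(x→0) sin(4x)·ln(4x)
This is a 0·∞ indeterminate form.

Rewrite 0·∞ as a quotient (0/0 or ∞/∞ form), then apply L'Hôpital's rule:
  lim(x→0) sin(4x)·ln(4x) = 0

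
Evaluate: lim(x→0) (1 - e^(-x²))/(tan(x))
This is a 0/0 indeterminate form.

Apply L'Hôpital's rule: differentiate numerator and denominator separately.
  f(x) = 1 - e^(-x^2)   ⇒   f'(x) = 2·x·e^(-x^2)
  g(x) = tan(x)   ⇒   g'(x) = tan(x)^2 + 1
  lim(x→0) f'(x)/g'(x) = lim(x→0) (2·x·e^(-x^2))/(tan(x)^2 + 1)
  = 0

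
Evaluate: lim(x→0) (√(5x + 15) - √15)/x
This is a standard limit.

Factor or rationalize the expression:
  lim(x→0) (√(5x + 15) - √15)/x = sqrt(15)/6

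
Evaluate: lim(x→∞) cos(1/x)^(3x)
This is an exponential indeterminate form.

For exponential indeterminate forms, take the natural log:
  Let L = lim(x→∞) cos(1/x)^(3x)
  Then ln(L) = lim(x→∞) [exponent × ln(base)]
  Evaluate using L'Hôpital or standard limits, then exponentiate.
  L = 1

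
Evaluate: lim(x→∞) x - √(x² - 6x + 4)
This is an ∞-∞ indeterminate form.

Combine fractions or rationalize to convert ∞-∞ to 0/0 form:
  lim(x→∞) x - √(x² - 6x + 4) = 3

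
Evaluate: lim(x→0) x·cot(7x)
This is a 0·∞ indeterminate form.

Rewrite 0·∞ as a quotient (0/0 or ∞/∞ form), then apply L'Hôpital's rule:
  lim(x→0) x·cot(7x) = 1/7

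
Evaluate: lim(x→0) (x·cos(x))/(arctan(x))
This is a 0/0 indeterminate form.

Apply L'Hôpital's rule: differentiate numerator and denominator separately.
  f(x) = x·cos(x)   ⇒   f'(x) = -x·sin(x) + cos(x)
  g(x) = atan(x)   ⇒   g'(x) = 1/(x^2 + 1)
  lim(x→0) f'(x)/g'(x) = lim(x→0) (-x·sin(x) + cos(x))/(1/(x^2 + 1))
  = 1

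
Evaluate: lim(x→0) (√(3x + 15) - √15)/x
This is a standard limit.

Factor or rationalize the expression:
  lim(x→0) (√(3x + 15) - √15)/x = sqrt(15)/10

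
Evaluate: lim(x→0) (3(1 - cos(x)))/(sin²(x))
This is a 0/0 indeterminate form.

Apply L'Hôpital's rule: differentiate numerator and denominator separately.
  f(x) = 3 - 3·cos(x)   ⇒   f'(x) = 3·sin(x)
  g(x) = sin(x)^2   ⇒   g'(x) = 2·sin(x)·cos(x)
  lim(x→0) f'(x)/g'(x) = lim(x→0) (3·sin(x))/(2·sin(x)·cos(x))
  = 3/2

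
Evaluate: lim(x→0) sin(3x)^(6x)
This is an exponential indeterminate form.

For exponential indeterminate forms, take the natural log:
  Let L = lim(x→0) sin(3x)^(6x)
  Then ln(L) = lim(x→0) [exponent × ln(base)]
  Evaluate using L'Hôpital or standard limits, then exponentiate.
  L = 1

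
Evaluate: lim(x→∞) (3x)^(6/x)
This is an exponential indeterminate form.

For exponential indeterminate forms, take the natural log:
  Let L = lim(x→∞) (3x)^(6/x)
  Then ln(L) = lim(x→∞) [exponent × ln(base)]
  Evaluate using L'Hôpital or standard limits, then exponentiate.
  L = 1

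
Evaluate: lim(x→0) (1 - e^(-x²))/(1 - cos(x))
This is a 0/0 indeterminate form.

Apply L'Hôpital's rule: differentiate numerator and denominator separately.
  f(x) = 1 - e^(-x^2)   ⇒   f'(x) = 2·x·e^(-x^2)
  g(x) = 1 - cos(x)   ⇒   g'(x) = sin(x)
  lim(x→0) f'(x)/g'(x) = lim(x→0) (2·x·e^(-x^2))/(sin(x))
  = 2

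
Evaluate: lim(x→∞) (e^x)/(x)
This is an ∞/∞ indeterminate form.

Apply L'Hôpital's rule: differentiate numerator and denominator separately.
  f(x) = e^(x)   ⇒   f'(x) = e^(x)
  g(x) = x   ⇒   g'(x) = 1
  lim(x→∞) f'(x)/g'(x) = lim(x→∞) (e^(x))/(1)
  = ∞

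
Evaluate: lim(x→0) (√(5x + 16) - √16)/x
This is a standard limit.

Factor or rationalize the expression:
  lim(x→0) (√(5x + 16) - √16)/x = 5/8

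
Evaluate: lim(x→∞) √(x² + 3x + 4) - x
This is an ∞-∞ indeterminate form.

Combine fractions or rationalize to convert ∞-∞ to 0/0 form:
  lim(x→∞) √(x² + 3x + 4) - x = 3/2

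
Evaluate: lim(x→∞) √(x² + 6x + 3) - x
This is an ∞-∞ indeterminate form.

Combine fractions or rationalize to convert ∞-∞ to 0/0 form:
  lim(x→∞) √(x² + 6x + 3) - x = 3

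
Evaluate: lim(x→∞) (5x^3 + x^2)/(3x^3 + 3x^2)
This is an ∞/∞ indeterminate form.

Apply L'Hôpital's rule: differentiate numerator and denominator separately.
  f(x) = 5·x^3 + x^2   ⇒   f'(x) = 15·x^2 + 2·x
  g(x) = 3·x^3 + 3·x^2   ⇒   g'(x) = 9·x^2 + 6·x
  lim(x→∞) f'(x)/g'(x) = lim(x→∞) (15·x^2 + 2·x)/(9·x^2 + 6·x)
  = 5/3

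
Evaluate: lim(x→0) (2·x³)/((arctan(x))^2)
This is a 0/0 indeterminate form.

Apply L'Hôpital's rule: differentiate numerator and denominator separately.
  f(x) = 2·x^3   ⇒   f'(x) = 6·x^2
  g(x) = atan(x)^2   ⇒   g'(x) = 2·atan(x)/(x^2 + 1)
  lim(x→0) f'(x)/g'(x) = lim(x→0) (6·x^2)/(2·atan(x)/(x^2 + 1))
  = 0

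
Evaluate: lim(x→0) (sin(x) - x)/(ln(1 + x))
This is a 0/0 indeterminate form.

Apply L'Hôpital's rule: differentiate numerator and denominator separately.
  f(x) = -x + sin(x)   ⇒   f'(x) = cos(x) - 1
  g(x) = ln(x + 1)   ⇒   g'(x) = 1/(x + 1)
  lim(x→0) f'(x)/g'(x) = lim(x→0) (cos(x) - 1)/(1/(x + 1))
  = 0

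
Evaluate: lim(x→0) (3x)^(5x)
This is an exponential indeterminate form.

For exponential indeterminate forms, take the natural log:
  Let L = lim(x→0) (3x)^(5x)
  Then ln(L) = lim(x→0) [exponent × ln(base)]
  Evaluate using L'Hôpital or standard limits, then exponentiate.
  L = 1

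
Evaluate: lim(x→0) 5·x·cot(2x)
This is a 0·∞ indeterminate form.

Rewrite 0·∞ as a quotient (0/0 or ∞/∞ form), then apply L'Hôpital's rule:
  lim(x→0) 5·x·cot(2x) = 5/2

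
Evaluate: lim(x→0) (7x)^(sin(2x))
This is an exponential indeterminate form.

For exponential indeterminate forms, take the natural log:
  Let L = lim(x→0) (7x)^(sin(2x))
  Then ln(L) = lim(x→0) [exponent × ln(base)]
  Evaluate using L'Hôpital or standard limits, then exponentiate.
  L = 1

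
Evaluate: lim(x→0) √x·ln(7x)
This is a 0·∞ indeterminate form.

Rewrite 0·∞ as a quotient (0/0 or ∞/∞ form), then apply L'Hôpital's rule:
  lim(x→0) √x·ln(7x) = 0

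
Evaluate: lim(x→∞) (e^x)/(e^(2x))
This is an ∞/∞ indeterminate form.

Apply L'Hôpital's rule: differentiate numerator and denominator separately.
  f(x) = e^(x)   ⇒   f'(x) = e^(x)
  g(x) = e^(2·x)   ⇒   g'(x) = 2·e^(2·x)
  lim(x→∞) f'(x)/g'(x) = lim(x→∞) (e^(x))/(2·e^(2·x))
  = 0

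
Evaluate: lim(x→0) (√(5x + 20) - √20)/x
This is a standard limit.

Factor or rationalize the expression:
  lim(x→0) (√(5x + 20) - √20)/x = sqrt(5)/4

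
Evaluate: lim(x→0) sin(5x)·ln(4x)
This is a 0·∞ indeterminate form.

Rewrite 0·∞ as a quotient (0/0 or ∞/∞ form), then apply L'Hôpital's rule:
  lim(x→0) sin(5x)·ln(4x) = 0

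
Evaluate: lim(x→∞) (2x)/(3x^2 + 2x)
This is an ∞/∞ indeterminate form.

Apply L'Hôpital's rule: differentiate numerator and denominator separately.
  f(x) = 2·x   ⇒   f'(x) = 2
  g(x) = 3·x^2 + 2·x   ⇒   g'(x) = 6·x + 2
  lim(x→∞) f'(x)/g'(x) = lim(x→∞) (2)/(6·x + 2)
  = 0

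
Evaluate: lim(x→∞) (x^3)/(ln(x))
This is an ∞/∞ indeterminate form.

Apply L'Hôpital's rule: differentiate numerator and denominator separately.
  f(x) = x^3   ⇒   f'(x) = 3·x^2
  g(x) = ln(x)   ⇒   g'(x) = 1/x
  lim(x→∞) f'(x)/g'(x) = lim(x→∞) (3·x^2)/(1/x)
  = ∞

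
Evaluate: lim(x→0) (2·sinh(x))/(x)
This is a 0/0 indeterminate form.

Apply L'Hôpital's rule: differentiate numerator and denominator separately.
  f(x) = 2·sinh(x)   ⇒   f'(x) = 2·cosh(x)
  g(x) = x   ⇒   g'(x) = 1
  lim(x→0) f'(x)/g'(x) = lim(x→0) (2·cosh(x))/(1)
  = 2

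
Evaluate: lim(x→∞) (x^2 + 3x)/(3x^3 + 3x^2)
This is an ∞/∞ indeterminate form.

Apply L'Hôpital's rule: differentiate numerator and denominator separately.
  f(x) = x^2 + 3·x   ⇒   f'(x) = 2·x + 3
  g(x) = 3·x^3 + 3·x^2   ⇒   g'(x) = 9·x^2 + 6·x
  lim(x→∞) f'(x)/g'(x) = lim(x→∞) (2·x + 3)/(9·x^2 + 6·x)
  = 0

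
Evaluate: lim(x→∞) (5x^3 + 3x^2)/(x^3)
This is an ∞/∞ indeterminate form.

Apply L'Hôpital's rule: differentiate numerator and denominator separately.
  f(x) = 5·x^3 + 3·x^2   ⇒   f'(x) = 15·x^2 + 6·x
  g(x) = x^3   ⇒   g'(x) = 3·x^2
  lim(x→∞) f'(x)/g'(x) = lim(x→∞) (15·x^2 + 6·x)/(3·x^2)
  = 5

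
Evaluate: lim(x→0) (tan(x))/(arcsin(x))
This is a 0/0 indeterminate form.

Apply L'Hôpital's rule: differentiate numerator and denominator separately.
  f(x) = tan(x)   ⇒   f'(x) = tan(x)^2 + 1
  g(x) = asin(x)   ⇒   g'(x) = 1/sqrt(1 - x^2)
  lim(x→0) f'(x)/g'(x) = lim(x→0) (tan(x)^2 + 1)/(1/sqrt(1 - x^2))
  = 1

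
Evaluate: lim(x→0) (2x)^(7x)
This is an exponential indeterminate form.

For exponential indeterminate forms, take the natural log:
  Let L = lim(x→0) (2x)^(7x)
  Then ln(L) = lim(x→0) [exponent × ln(base)]
  Evaluate using L'Hôpital or standard limits, then exponentiate.
  L = 1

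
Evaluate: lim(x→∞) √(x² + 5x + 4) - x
This is an ∞-∞ indeterminate form.

Combine fractions or rationalize to convert ∞-∞ to 0/0 form:
  lim(x→∞) √(x² + 5x + 4) - x = 5/2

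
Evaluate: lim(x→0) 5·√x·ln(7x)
This is a 0·∞ indeterminate form.

Rewrite 0·∞ as a quotient (0/0 or ∞/∞ form), then apply L'Hôpital's rule:
  lim(x→0) 5·√x·ln(7x) = 0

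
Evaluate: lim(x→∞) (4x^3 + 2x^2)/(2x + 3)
This is an ∞/∞ indeterminate form.

Apply L'Hôpital's rule: differentiate numerator and denominator separately.
  f(x) = 4·x^3 + 2·x^2   ⇒   f'(x) = 12·x^2 + 4·x
  g(x) = 2·x + 3   ⇒   g'(x) = 2
  lim(x→∞) f'(x)/g'(x) = lim(x→∞) (12·x^2 + 4·x)/(2)
  = ∞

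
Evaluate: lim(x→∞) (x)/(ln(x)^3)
This is an ∞/∞ indeterminate form.

Apply L'Hôpital's rule: differentiate numerator and denominator separately.
  f(x) = x   ⇒   f'(x) = 1
  g(x) = ln(x)^3   ⇒   g'(x) = 3·ln(x)^2/x
  lim(x→∞) f'(x)/g'(x) = lim(x→∞) (1)/(3·ln(x)^2/x)
  = ∞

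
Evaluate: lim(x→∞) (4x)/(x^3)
This is an ∞/∞ indeterminate form.

Apply L'Hôpital's rule: differentiate numerator and denominator separately.
  f(x) = 4·x   ⇒   f'(x) = 4
  g(x) = x^3   ⇒   g'(x) = 3·x^2
  lim(x→∞) f'(x)/g'(x) = lim(x→∞) (4)/(3·x^2)
  = 0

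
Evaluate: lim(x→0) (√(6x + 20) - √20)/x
This is a standard limit.

Factor or rationalize the expression:
  lim(x→0) (√(6x + 20) - √20)/x = 3·sqrt(5)/10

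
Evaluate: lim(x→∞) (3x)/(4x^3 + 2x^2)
This is an ∞/∞ indeterminate form.

Apply L'Hôpital's rule: differentiate numerator and denominator separately.
  f(x) = 3·x   ⇒   f'(x) = 3
  g(x) = 4·x^3 + 2·x^2   ⇒   g'(x) = 12·x^2 + 4·x
  lim(x→∞) f'(x)/g'(x) = lim(x→∞) (3)/(12·x^2 + 4·x)
  = 0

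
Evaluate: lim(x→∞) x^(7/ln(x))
This is an exponential indeterminate form.

For exponential indeterminate forms, take the natural log:
  Let L = lim(x→∞) x^(7/ln(x))
  Then ln(L) = lim(x→∞) [exponent × ln(base)]
  Evaluate using L'Hôpital or standard limits, then exponentiate.
  L = e^(7)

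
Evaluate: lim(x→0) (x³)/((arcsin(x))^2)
This is a 0/0 indeterminate form.

Apply L'Hôpital's rule: differentiate numerator and denominator separately.
  f(x) = x^3   ⇒   f'(x) = 3·x^2
  g(x) = asin(x)^2   ⇒   g'(x) = 2·asin(x)/sqrt(1 - x^2)
  lim(x→0) f'(x)/g'(x) = lim(x→0) (3·x^2)/(2·asin(x)/sqrt(1 - x^2))
  = 0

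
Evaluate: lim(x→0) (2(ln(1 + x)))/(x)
This is a 0/0 indeterminate form.

Apply L'Hôpital's rule: differentiate numerator and denominator separately.
  f(x) = 2·ln(x + 1)   ⇒   f'(x) = 2/(x + 1)
  g(x) = x   ⇒   g'(x) = 1
  lim(x→0) f'(x)/g'(x) = lim(x→0) (2/(x + 1))/(1)
  = 2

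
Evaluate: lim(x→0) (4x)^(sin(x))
This is an exponential indeterminate form.

For exponential indeterminate forms, take the natural log:
  Let L = lim(x→0) (4x)^(sin(x))
  Then ln(L) = lim(x→0) [exponent × ln(base)]
  Evaluate using L'Hôpital or standard limits, then exponentiate.
  L = 1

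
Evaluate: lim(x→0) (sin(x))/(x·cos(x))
This is a 0/0 indeterminate form.

Apply L'Hôpital's rule: differentiate numerator and denominator separately.
  f(x) = sin(x)   ⇒   f'(x) = cos(x)
  g(x) = x·cos(x)   ⇒   g'(x) = -x·sin(x) + cos(x)
  lim(x→0) f'(x)/g'(x) = lim(x→0) (cos(x))/(-x·sin(x) + cos(x))
  = 1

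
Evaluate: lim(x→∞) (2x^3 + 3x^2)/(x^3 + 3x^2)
This is an ∞/∞ indeterminate form.

Apply L'Hôpital's rule: differentiate numerator and denominator separately.
  f(x) = 2·x^3 + 3·x^2   ⇒   f'(x) = 6·x^2 + 6·x
  g(x) = x^3 + 3·x^2   ⇒   g'(x) = 3·x^2 + 6·x
  lim(x→∞) f'(x)/g'(x) = lim(x→∞) (6·x^2 + 6·x)/(3·x^2 + 6·x)
  = 2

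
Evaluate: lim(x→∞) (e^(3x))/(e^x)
This is an ∞/∞ indeterminate form.

Apply L'Hôpital's rule: differentiate numerator and denominator separately.
  f(x) = e^(3·x)   ⇒   f'(x) = 3·e^(3·x)
  g(x) = e^(x)   ⇒   g'(x) = e^(x)
  lim(x→∞) f'(x)/g'(x) = lim(x→∞) (3·e^(3·x))/(e^(x))
  = ∞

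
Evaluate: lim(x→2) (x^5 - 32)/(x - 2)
This is a standard limit.

Factor or rationalize the expression:
  lim(x→2) (x^5 - 32)/(x - 2) = 80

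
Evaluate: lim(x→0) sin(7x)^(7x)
This is an exponential indeterminate form.

For exponential indeterminate forms, take the natural log:
  Let L = lim(x→0) sin(7x)^(7x)
  Then ln(L) = lim(x→0) [exponent × ln(base)]
  Evaluate using L'Hôpital or standard limits, then exponentiate.
  L = 1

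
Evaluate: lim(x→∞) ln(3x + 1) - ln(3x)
This is an ∞-∞ indeterminate form.

Combine fractions or rationalize to convert ∞-∞ to 0/0 form:
  lim(x→∞) ln(3x + 1) - ln(3x) = 0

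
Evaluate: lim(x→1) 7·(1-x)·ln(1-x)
This is a 0·∞ indeterminate form.

Rewrite 0·∞ as a quotient (0/0 or ∞/∞ form), then apply L'Hôpital's rule:
  lim(x→1) 7·(1-x)·ln(1-x) = 0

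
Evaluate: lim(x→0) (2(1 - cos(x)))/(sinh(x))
This is a 0/0 indeterminate form.

Apply L'Hôpital's rule: differentiate numerator and denominator separately.
  f(x) = 2 - 2·cos(x)   ⇒   f'(x) = 2·sin(x)
  g(x) = sinh(x)   ⇒   g'(x) = cosh(x)
  lim(x→0) f'(x)/g'(x) = lim(x→0) (2·sin(x))/(cosh(x))
  = 0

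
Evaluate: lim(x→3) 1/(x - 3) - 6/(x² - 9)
This is an ∞-∞ indeterminate form.

Combine fractions or rationalize to convert ∞-∞ to 0/0 form:
  lim(x→3) 1/(x - 3) - 6/(x² - 9) = 1/6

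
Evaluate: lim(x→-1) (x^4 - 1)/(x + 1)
This is a standard limit.

Factor or rationalize the expression:
  lim(x→-1) (x^4 - 1)/(x + 1) = -4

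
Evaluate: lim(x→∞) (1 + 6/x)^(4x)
This is an exponential indeterminate form.

For exponential indeterminate forms, take the natural log:
  Let L = lim(x→∞) (1 + 6/x)^(4x)
  Then ln(L) = lim(x→∞) [exponent × ln(base)]
  Evaluate using L'Hôpital or standard limits, then exponentiate.
  L = e^(24)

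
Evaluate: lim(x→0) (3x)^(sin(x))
This is an exponential indeterminate form.

For exponential indeterminate forms, take the natural log:
  Let L = lim(x→0) (3x)^(sin(x))
  Then ln(L) = lim(x→0) [exponent × ln(base)]
  Evaluate using L'Hôpital or standard limits, then exponentiate.
  L = 1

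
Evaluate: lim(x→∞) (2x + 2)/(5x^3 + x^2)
This is an ∞/∞ indeterminate form.

Apply L'Hôpital's rule: differentiate numerator and denominator separately.
  f(x) = 2·x + 2   ⇒   f'(x) = 2
  g(x) = 5·x^3 + x^2   ⇒   g'(x) = 15·x^2 + 2·x
  lim(x→∞) f'(x)/g'(x) = lim(x→∞) (2)/(15·x^2 + 2·x)
  = 0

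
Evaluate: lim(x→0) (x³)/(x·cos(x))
This is a 0/0 indeterminate form.

Apply L'Hôpital's rule: differentiate numerator and denominator separately.
  f(x) = x^3   ⇒   f'(x) = 3·x^2
  g(x) = x·cos(x)   ⇒   g'(x) = -x·sin(x) + cos(x)
  lim(x→0) f'(x)/g'(x) = lim(x→0) (3·x^2)/(-x·sin(x) + cos(x))
  = 0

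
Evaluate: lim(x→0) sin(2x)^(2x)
This is an exponential indeterminate form.

For exponential indeterminate forms, take the natural log:
  Let L = lim(x→0) sin(2x)^(2x)
  Then ln(L) = lim(x→0) [exponent × ln(base)]
  Evaluate using L'Hôpital or standard limits, then exponentiate.
  L = 1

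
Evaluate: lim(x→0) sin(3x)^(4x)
This is an exponential indeterminate form.

For exponential indeterminate forms, take the natural log:
  Let L = lim(x→0) sin(3x)^(4x)
  Then ln(L) = lim(x→0) [exponent × ln(base)]
  Evaluate using L'Hôpital or standard limits, then exponentiate.
  L = 1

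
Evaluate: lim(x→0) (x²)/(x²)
This is a 0/0 indeterminate form.

Apply L'Hôpital's rule: differentiate numerator and denominator separately.
  f(x) = x^2   ⇒   f'(x) = 2·x
  g(x) = x^2   ⇒   g'(x) = 2·x
  lim(x→0) f'(x)/g'(x) = lim(x→0) (2·x)/(2·x)
  = 1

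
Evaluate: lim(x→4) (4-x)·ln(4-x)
This is a 0·∞ indeterminate form.

Rewrite 0·∞ as a quotient (0/0 or ∞/∞ form), then apply L'Hôpital's rule:
  lim(x→4) (4-x)·ln(4-x) = 0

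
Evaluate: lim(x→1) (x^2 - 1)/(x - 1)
This is a standard limit.

Factor or rationalize the expression:
  lim(x→1) (x^2 - 1)/(x - 1) = 2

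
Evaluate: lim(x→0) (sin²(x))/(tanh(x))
This is a 0/0 indeterminate form.

Apply L'Hôpital's rule: differentiate numerator and denominator separately.
  f(x) = sin(x)^2   ⇒   f'(x) = 2·sin(x)·cos(x)
  g(x) = tanh(x)   ⇒   g'(x) = 1 - tanh(x)^2
  lim(x→0) f'(x)/g'(x) = lim(x→0) (2·sin(x)·cos(x))/(1 - tanh(x)^2)
  = 0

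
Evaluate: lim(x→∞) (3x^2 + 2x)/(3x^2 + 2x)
This is an ∞/∞ indeterminate form.

Apply L'Hôpital's rule: differentiate numerator and denominator separately.
  f(x) = 3·x^2 + 2·x   ⇒   f'(x) = 6·x + 2
  g(x) = 3·x^2 + 2·x   ⇒   g'(x) = 6·x + 2
  lim(x→∞) f'(x)/g'(x) = lim(x→∞) (6·x + 2)/(6·x + 2)
  = 1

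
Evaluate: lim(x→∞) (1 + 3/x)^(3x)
This is an exponential indeterminate form.

For exponential indeterminate forms, take the natural log:
  Let L = lim(x→∞) (1 + 3/x)^(3x)
  Then ln(L) = lim(x→∞) [exponent × ln(base)]
  Evaluate using L'Hôpital or standard limits, then exponentiate.
  L = e^(9)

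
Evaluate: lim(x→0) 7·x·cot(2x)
This is a 0·∞ indeterminate form.

Rewrite 0·∞ as a quotient (0/0 or ∞/∞ form), then apply L'Hôpital's rule:
  lim(x→0) 7·x·cot(2x) = 7/2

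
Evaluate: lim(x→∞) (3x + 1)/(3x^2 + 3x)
This is an ∞/∞ indeterminate form.

Apply L'Hôpital's rule: differentiate numerator and denominator separately.
  f(x) = 3·x + 1   ⇒   f'(x) = 3
  g(x) = 3·x^2 + 3·x   ⇒   g'(x) = 6·x + 3
  lim(x→∞) f'(x)/g'(x) = lim(x→∞) (3)/(6·x + 3)
  = 0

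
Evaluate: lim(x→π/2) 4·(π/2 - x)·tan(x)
This is a 0·∞ indeterminate form.

Rewrite 0·∞ as a quotient (0/0 or ∞/∞ form), then apply L'Hôpital's rule:
  lim(x→π/2) 4·(π/2 - x)·tan(x) = 4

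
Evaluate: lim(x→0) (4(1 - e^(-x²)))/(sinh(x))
This is a 0/0 indeterminate form.

Apply L'Hôpital's rule: differentiate numerator and denominator separately.
  f(x) = 4 - 4·e^(-x^2)   ⇒   f'(x) = 8·x·e^(-x^2)
  g(x) = sinh(x)   ⇒   g'(x) = cosh(x)
  lim(x→0) f'(x)/g'(x) = lim(x→0) (8·x·e^(-x^2))/(cosh(x))
  = 0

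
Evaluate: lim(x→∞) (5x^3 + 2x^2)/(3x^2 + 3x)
This is an ∞/∞ indeterminate form.

Apply L'Hôpital's rule: differentiate numerator and denominator separately.
  f(x) = 5·x^3 + 2·x^2   ⇒   f'(x) = 15·x^2 + 4·x
  g(x) = 3·x^2 + 3·x   ⇒   g'(x) = 6·x + 3
  lim(x→∞) f'(x)/g'(x) = lim(x→∞) (15·x^2 + 4·x)/(6·x + 3)
  = ∞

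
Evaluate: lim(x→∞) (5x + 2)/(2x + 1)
This is an ∞/∞ indeterminate form.

Apply L'Hôpital's rule: differentiate numerator and denominator separately.
  f(x) = 5·x + 2   ⇒   f'(x) = 5
  g(x) = 2·x + 1   ⇒   g'(x) = 2
  lim(x→∞) f'(x)/g'(x) = lim(x→∞) (5)/(2)
  = 5/2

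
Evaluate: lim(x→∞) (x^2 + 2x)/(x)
This is an ∞/∞ indeterminate form.

Apply L'Hôpital's rule: differentiate numerator and denominator separately.
  f(x) = x^2 + 2·x   ⇒   f'(x) = 2·x + 2
  g(x) = x   ⇒   g'(x) = 1
  lim(x→∞) f'(x)/g'(x) = lim(x→∞) (2·x + 2)/(1)
  = ∞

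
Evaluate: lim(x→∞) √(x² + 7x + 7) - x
This is an ∞-∞ indeterminate form.

Combine fractions or rationalize to convert ∞-∞ to 0/0 form:
  lim(x→∞) √(x² + 7x + 7) - x = 7/2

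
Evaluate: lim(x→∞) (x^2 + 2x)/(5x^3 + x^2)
This is an ∞/∞ indeterminate form.

Apply L'Hôpital's rule: differentiate numerator and denominator separately.
  f(x) = x^2 + 2·x   ⇒   f'(x) = 2·x + 2
  g(x) = 5·x^3 + x^2   ⇒   g'(x) = 15·x^2 + 2·x
  lim(x→∞) f'(x)/g'(x) = lim(x→∞) (2·x + 2)/(15·x^2 + 2·x)
  = 0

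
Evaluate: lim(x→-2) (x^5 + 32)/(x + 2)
This is a standard limit.

Factor or rationalize the expression:
  lim(x→-2) (x^5 + 32)/(x + 2) = 80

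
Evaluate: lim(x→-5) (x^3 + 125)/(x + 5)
This is a standard limit.

Factor or rationalize the expression:
  lim(x→-5) (x^3 + 125)/(x + 5) = 75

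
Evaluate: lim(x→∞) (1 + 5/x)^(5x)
This is an exponential indeterminate form.

For exponential indeterminate forms, take the natural log:
  Let L = lim(x→∞) (1 + 5/x)^(5x)
  Then ln(L) = lim(x→∞) [exponent × ln(base)]
  Evaluate using L'Hôpital or standard limits, then exponentiate.
  L = e^(25)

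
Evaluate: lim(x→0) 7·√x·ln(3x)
This is a 0·∞ indeterminate form.

Rewrite 0·∞ as a quotient (0/0 or ∞/∞ form), then apply L'Hôpital's rule:
  lim(x→0) 7·√x·ln(3x) = 0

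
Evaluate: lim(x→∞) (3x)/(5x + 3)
This is an ∞/∞ indeterminate form.

Apply L'Hôpital's rule: differentiate numerator and denominator separately.
  f(x) = 3·x   ⇒   f'(x) = 3
  g(x) = 5·x + 3   ⇒   g'(x) = 5
  lim(x→∞) f'(x)/g'(x) = lim(x→∞) (3)/(5)
  = 3/5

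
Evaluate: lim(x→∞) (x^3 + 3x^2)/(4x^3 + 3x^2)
This is an ∞/∞ indeterminate form.

Apply L'Hôpital's rule: differentiate numerator and denominator separately.
  f(x) = x^3 + 3·x^2   ⇒   f'(x) = 3·x^2 + 6·x
  g(x) = 4·x^3 + 3·x^2   ⇒   g'(x) = 12·x^2 + 6·x
  lim(x→∞) f'(x)/g'(x) = lim(x→∞) (3·x^2 + 6·x)/(12·x^2 + 6·x)
  = 1/4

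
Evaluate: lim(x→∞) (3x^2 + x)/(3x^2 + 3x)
This is an ∞/∞ indeterminate form.

Apply L'Hôpital's rule: differentiate numerator and denominator separately.
  f(x) = 3·x^2 + x   ⇒   f'(x) = 6·x + 1
  g(x) = 3·x^2 + 3·x   ⇒   g'(x) = 6·x + 3
  lim(x→∞) f'(x)/g'(x) = lim(x→∞) (6·x + 1)/(6·x + 3)
  = 1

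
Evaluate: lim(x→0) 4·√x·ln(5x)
This is a 0·∞ indeterminate form.

Rewrite 0·∞ as a quotient (0/0 or ∞/∞ form), then apply L'Hôpital's rule:
  lim(x→0) 4·√x·ln(5x) = 0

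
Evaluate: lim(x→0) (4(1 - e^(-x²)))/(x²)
This is a 0/0 indeterminate form.

Apply L'Hôpital's rule: differentiate numerator and denominator separately.
  f(x) = 4 - 4·e^(-x^2)   ⇒   f'(x) = 8·x·e^(-x^2)
  g(x) = x^2   ⇒   g'(x) = 2·x
  lim(x→0) f'(x)/g'(x) = lim(x→0) (8·x·e^(-x^2))/(2·x)
  = 4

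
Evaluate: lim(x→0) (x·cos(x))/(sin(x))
This is a 0/0 indeterminate form.

Apply L'Hôpital's rule: differentiate numerator and denominator separately.
  f(x) = x·cos(x)   ⇒   f'(x) = -x·sin(x) + cos(x)
  g(x) = sin(x)   ⇒   g'(x) = cos(x)
  lim(x→0) f'(x)/g'(x) = lim(x→0) (-x·sin(x) + cos(x))/(cos(x))
  = 1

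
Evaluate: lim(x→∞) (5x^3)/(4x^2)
This is an ∞/∞ indeterminate form.

Apply L'Hôpital's rule: differentiate numerator and denominator separately.
  f(x) = 5·x^3   ⇒   f'(x) = 15·x^2
  g(x) = 4·x^2   ⇒   g'(x) = 8·x
  lim(x→∞) f'(x)/g'(x) = lim(x→∞) (15·x^2)/(8·x)
  = ∞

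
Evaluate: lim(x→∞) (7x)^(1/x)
This is an exponential indeterminate form.

For exponential indeterminate forms, take the natural log:
  Let L = lim(x→∞) (7x)^(1/x)
  Then ln(L) = lim(x→∞) [exponent × ln(base)]
  Evaluate using L'Hôpital or standard limits, then exponentiate.
  L = 1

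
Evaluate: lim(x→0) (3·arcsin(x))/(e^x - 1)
This is a 0/0 indeterminate form.

Apply L'Hôpital's rule: differentiate numerator and denominator separately.
  f(x) = 3·asin(x)   ⇒   f'(x) = 3/sqrt(1 - x^2)
  g(x) = e^(x) - 1   ⇒   g'(x) = e^(x)
  lim(x→0) f'(x)/g'(x) = lim(x→0) (3/sqrt(1 - x^2))/(e^(x))
  = 3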